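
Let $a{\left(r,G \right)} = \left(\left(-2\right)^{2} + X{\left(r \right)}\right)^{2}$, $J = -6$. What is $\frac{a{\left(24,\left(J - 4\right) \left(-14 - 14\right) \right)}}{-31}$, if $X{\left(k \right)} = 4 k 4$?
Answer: $- \frac{150544}{31} \approx -4856.3$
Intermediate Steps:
$X{\left(k \right)} = 16 k$
$a{\left(r,G \right)} = \left(4 + 16 r\right)^{2}$ ($a{\left(r,G \right)} = \left(\left(-2\right)^{2} + 16 r\right)^{2} = \left(4 + 16 r\right)^{2}$)
$\frac{a{\left(24,\left(J - 4\right) \left(-14 - 14\right) \right)}}{-31} = \frac{16 \left(1 + 4 \cdot 24\right)^{2}}{-31} = 16 \left(1 + 96\right)^{2} \left(- \frac{1}{31}\right) = 16 \cdot 97^{2} \left(- \frac{1}{31}\right) = 16 \cdot 9409 \left(- \frac{1}{31}\right) = 150544 \left(- \frac{1}{31}\right) = - \frac{150544}{31}$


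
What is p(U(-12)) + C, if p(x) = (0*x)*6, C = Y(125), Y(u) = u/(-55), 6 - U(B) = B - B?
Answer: -25/11 ≈ -2.2727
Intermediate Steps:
U(B) = 6 (U(B) = 6 - (B - B) = 6 - 1*0 = 6 + 0 = 6)
Y(u) = -u/55 (Y(u) = u*(-1/55) = -u/55)
C = -25/11 (C = -1/55*125 = -25/11 ≈ -2.2727)
p(x) = 0 (p(x) = 0*6 = 0)
p(U(-12)) + C = 0 - 25/11 = -25/11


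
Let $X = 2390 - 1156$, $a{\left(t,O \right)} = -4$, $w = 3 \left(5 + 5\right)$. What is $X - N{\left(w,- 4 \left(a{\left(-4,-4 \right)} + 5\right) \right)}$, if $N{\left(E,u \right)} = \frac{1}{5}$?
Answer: $\frac{6169}{5} \approx 1233.8$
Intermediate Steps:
$w = 30$ ($w = 3 \cdot 10 = 30$)
$X = 1234$ ($X = 2390 - 1156 = 1234$)
$N{\left(E,u \right)} = \frac{1}{5}$
$X - N{\left(w,- 4 \left(a{\left(-4,-4 \right)} + 5\right) \right)} = 1234 - \frac{1}{5} = \frac{6169}{5}$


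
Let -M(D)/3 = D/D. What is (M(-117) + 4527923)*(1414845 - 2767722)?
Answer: -6125718825840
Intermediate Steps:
M(D) = -3 (M(D) = -3*D/D = -3*1 = -3)
(M(-117) + 4527923)*(1414845 - 2767722) = (-3 + 4527923)*(1414845 - 2767722) = 4527920*(-1352877) = -6125718825840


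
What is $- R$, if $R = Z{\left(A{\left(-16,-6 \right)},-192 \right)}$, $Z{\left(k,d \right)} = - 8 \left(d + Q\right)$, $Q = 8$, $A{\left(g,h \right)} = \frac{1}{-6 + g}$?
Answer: $-1472$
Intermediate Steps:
$Z{\left(k,d \right)} = -64 - 8 d$ ($Z{\left(k,d \right)} = - 8 \left(d + 8\right) = - 8 \left(8 + d\right) = -64 - 8 d$)
$R = 1472$ ($R = -64 - -1536 = -64 + 1536 = 1472$)
$- R = \left(-1\right) 1472 = -1472$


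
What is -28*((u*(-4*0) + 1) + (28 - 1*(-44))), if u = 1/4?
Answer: -2044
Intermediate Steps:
u = 1/4 ≈ 0.25000
-28*((u*(-4*0) + 1) + (28 - 1*(-44))) = -28*(((-4*0)/4 + 1) + (28 - 1*(-44))) = -28*(((1/4)*0 + 1) + (28 + 44)) = -28*((0 + 1) + 72) = -28*(1 + 72) = -28*73 = -2044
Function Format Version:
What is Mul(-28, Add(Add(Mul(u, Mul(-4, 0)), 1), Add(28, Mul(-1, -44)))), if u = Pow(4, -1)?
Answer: -2044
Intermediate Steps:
u = Rational(1, 4) ≈ 0.25000
Mul(-28, Add(Add(Mul(u, Mul(-4, 0)), 1), Add(28, Mul(-1, -44)))) = Mul(-28, Add(Add(Mul(Rational(1, 4), Mul(-4, 0)), 1), Add(28, Mul(-1, -44)))) = Mul(-28, Add(Add(Mul(Rational(1, 4), 0), 1), Add(28, 44))) = Mul(-28, Add(Add(0, 1), 72)) = Mul(-28, Add(1, 72)) = Mul(-28, 73) = -2044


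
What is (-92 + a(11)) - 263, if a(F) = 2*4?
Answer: -347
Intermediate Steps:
a(F) = 8
(-92 + a(11)) - 263 = (-92 + 8) - 263 = -84 - 263 = -347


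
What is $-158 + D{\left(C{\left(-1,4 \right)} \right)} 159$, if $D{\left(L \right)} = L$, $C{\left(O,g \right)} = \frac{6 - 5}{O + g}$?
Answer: $-105$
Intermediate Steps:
$C{\left(O,g \right)} = \frac{1}{O + g}$ ($C{\left(O,g \right)} = 1 \frac{1}{O + g} = \frac{1}{O + g}$)
$-158 + D{\left(C{\left(-1,4 \right)} \right)} 159 = -158 + \frac{1}{-1 + 4} \cdot 159 = -158 + \frac{1}{3} \cdot 159 = -158 + 53 = -105$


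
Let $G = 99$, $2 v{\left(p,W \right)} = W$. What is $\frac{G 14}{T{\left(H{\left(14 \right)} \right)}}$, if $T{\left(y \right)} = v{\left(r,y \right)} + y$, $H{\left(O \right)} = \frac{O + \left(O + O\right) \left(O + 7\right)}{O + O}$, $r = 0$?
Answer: $\frac{1848}{43} \approx 42.977$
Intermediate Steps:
$v{\left(p,W \right)} = \frac{W}{2}$
$H{\left(O \right)} = \frac{O + 2 O \left(7 + O\right)}{2 O}$
$T{\left(y \right)} = \frac{3 y}{2}$ ($T{\left(y \right)} = \frac{y}{2} + y = \frac{3 y}{2}$)
$\frac{G 14}{T{\left(H{\left(14 \right)} \right)}} = \frac{99 \cdot 14}{\frac{3}{2} \left(\frac{15}{2} + 14\right)} = \frac{1386}{\frac{3}{2} \cdot \frac{43}{2}} = \frac{1386}{\frac{129}{4}} = 1386 \cdot \frac{4}{129} = \frac{1848}{43}$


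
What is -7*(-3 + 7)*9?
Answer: -252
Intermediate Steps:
-7*(-3 + 7)*9 = -7*4*9 = -28*9 = -252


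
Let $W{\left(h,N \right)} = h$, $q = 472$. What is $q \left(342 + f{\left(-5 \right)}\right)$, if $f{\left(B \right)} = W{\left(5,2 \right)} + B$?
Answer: $161424$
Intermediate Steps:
$f{\left(B \right)} = 5 + B$
$q \left(342 + f{\left(-5 \right)}\right) = 472 \left(342 + \left(5 - 5\right)\right) = 472 \left(342 + 0\right) = 472 \cdot 342 = 161424$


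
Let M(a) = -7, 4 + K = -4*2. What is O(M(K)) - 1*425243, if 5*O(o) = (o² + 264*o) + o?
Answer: -2128021/5 ≈ -4.2560e+5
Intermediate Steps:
K = -12 (K = -4 - 4*2 = -4 - 8 = -12)
O(o) = 53*o + o²/5 (O(o) = ((o² + 264*o) + o)/5 = (o² + 265*o)/5 = 53*o + o²/5)
O(M(K)) - 1*425243 = (⅕)*(-7)*(265 - 7) - 1*425243 = (⅕)*(-7)*258 - 425243 = -1806/5 - 425243 = -2128021/5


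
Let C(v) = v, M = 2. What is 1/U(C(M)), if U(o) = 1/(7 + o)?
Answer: 9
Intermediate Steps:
1/U(C(M)) = 1/(1/(7 + 2)) = 1/(1/9) = 1/(⅑) = 9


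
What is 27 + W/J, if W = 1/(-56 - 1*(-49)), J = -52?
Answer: 9829/364 ≈ 27.003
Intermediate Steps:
W = -⅐ (W = 1/(-56 + 49) = 1/(-7) = -⅐ ≈ -0.14286)
27 + W/J = 27 - ⅐/(-52) = 27 - ⅐*(-1/52) = 27 + 1/364 = 9829/364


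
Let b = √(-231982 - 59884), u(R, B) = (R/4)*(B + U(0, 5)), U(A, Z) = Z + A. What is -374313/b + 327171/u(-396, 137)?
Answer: -109057/4686 + 374313*I*√291866/291866 ≈ -23.273 + 692.86*I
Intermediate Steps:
U(A, Z) = A + Z
u(R, B) = R*(5 + B)/4 (u(R, B) = (R/4)*(B + (0 + 5)) = (R*(¼))*(B + 5) = (R/4)*(5 + B) = R*(5 + B)/4)
b = I*√291866 (b = √(-291866) = I*√291866 ≈ 540.25*I)
-374313/b + 327171/u(-396, 137) = -374313*(-I*√291866/291866) + 327171/(((¼)*(-396)*(5 + 137))) = -(-374313)*I*√291866/291866 + 327171/(((¼)*(-396)*142)) = 374313*I*√291866/291866 + 327171/(-14058) = 374313*I*√291866/291866 + 327171*(-1/14058) = 374313*I*√291866/291866 - 109057/4686 = -109057/4686 + 374313*I*√291866/291866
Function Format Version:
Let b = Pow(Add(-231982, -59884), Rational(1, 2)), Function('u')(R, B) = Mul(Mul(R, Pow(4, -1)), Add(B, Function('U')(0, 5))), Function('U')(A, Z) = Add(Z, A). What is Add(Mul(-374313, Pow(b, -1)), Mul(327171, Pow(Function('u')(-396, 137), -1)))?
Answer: Add(Rational(-109057, 4686), Mul(Rational(374313, 291866), I, Pow(291866, Rational(1, 2)))) ≈ Add(-23.273, Mul(692.86, I))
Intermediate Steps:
Function('U')(A, Z) = Add(A, Z)
Function('u')(R, B) = Mul(Rational(1, 4), R, Add(5, B)) (Function('u')(R, B) = Mul(Mul(R, Pow(4, -1)), Add(B, Add(0, 5))) = Mul(Mul(R, Rational(1, 4)), Add(B, 5)) = Mul(Mul(Rational(1, 4), R), Add(5, B)) = Mul(Rational(1, 4), R, Add(5, B)))
b = Mul(I, Pow(291866, Rational(1, 2))) (b = Pow(-291866, Rational(1, 2)) = Mul(I, Pow(291866, Rational(1, 2))) ≈ Mul(540.25, I))
Add(Mul(-374313, Pow(b, -1)), Mul(327171, Pow(Function('u')(-396, 137), -1))) = Add(Mul(-374313, Pow(Mul(I, Pow(291866, Rational(1, 2))), -1)), Mul(327171, Pow(Mul(Rational(1, 4), -396, Add(5, 137)), -1))) = Add(Mul(-374313, Mul(Rational(-1, 291866), I, Pow(291866, Rational(1, 2)))), Mul(327171, Pow(Mul(Rational(1, 4), -396, 142), -1))) = Add(Mul(Rational(374313, 291866), I, Pow(291866, Rational(1, 2))), Mul(327171, Pow(-14058, -1))) = Add(Mul(Rational(374313, 291866), I, Pow(291866, Rational(1, 2))), Mul(327171, Rational(-1, 14058))) = Add(Mul(Rational(374313, 291866), I, Pow(291866, Rational(1, 2))), Rational(-109057, 4686)) = Add(Rational(-109057, 4686), Mul(Rational(374313, 291866), I, Pow(291866, Rational(1, 2))))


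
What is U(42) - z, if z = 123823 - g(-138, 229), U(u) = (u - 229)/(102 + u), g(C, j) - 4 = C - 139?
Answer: -17870011/144 ≈ -1.2410e+5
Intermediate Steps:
g(C, j) = -135 + C (g(C, j) = 4 + (C - 139) = 4 + (-139 + C) = -135 + C)
U(u) = (-229 + u)/(102 + u)
z = 124096 (z = 123823 - (-135 - 138) = 123823 - 1*(-273) = 123823 + 273 = 124096)
U(42) - z = (-229 + 42)/(102 + 42) - 1*124096 = -187/144 - 124096 = -17870011/144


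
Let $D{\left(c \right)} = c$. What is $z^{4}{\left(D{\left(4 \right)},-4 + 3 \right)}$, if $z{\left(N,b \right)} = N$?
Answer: $256$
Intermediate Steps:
$z^{4}{\left(D{\left(4 \right)},-4 + 3 \right)} = 4^{4} = 256$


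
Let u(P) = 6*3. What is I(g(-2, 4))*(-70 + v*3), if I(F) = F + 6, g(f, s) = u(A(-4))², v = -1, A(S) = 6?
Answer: -24090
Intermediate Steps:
u(P) = 18
g(f, s) = 324 (g(f, s) = 18² = 324)
I(F) = 6 + F
I(g(-2, 4))*(-70 + v*3) = (6 + 324)*(-70 - 1*3) = 330*(-70 - 3) = 330*(-73) = -24090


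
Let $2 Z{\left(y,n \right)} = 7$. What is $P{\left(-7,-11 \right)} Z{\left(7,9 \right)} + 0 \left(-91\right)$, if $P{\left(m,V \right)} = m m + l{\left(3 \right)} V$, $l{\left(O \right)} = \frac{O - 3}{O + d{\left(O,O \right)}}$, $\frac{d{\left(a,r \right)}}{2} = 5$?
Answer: $\frac{343}{2} \approx 171.5$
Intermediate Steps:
$d{\left(a,r \right)} = 10$ ($d{\left(a,r \right)} = 2 \cdot 5 = 10$)
$Z{\left(y,n \right)} = \frac{7}{2}$ ($Z{\left(y,n \right)} = \frac{1}{2} \cdot 7 = \frac{7}{2}$)
$l{\left(O \right)} = \frac{-3 + O}{10 + O}$ ($l{\left(O \right)} = \frac{O - 3}{O + 10} = \frac{-3 + O}{10 + O}$)
$P{\left(m,V \right)} = m^{2}$ ($P{\left(m,V \right)} = m m + \frac{-3 + 3}{10 + 3} V = m^{2} + \frac{1}{13} \cdot 0 V = m^{2} + 0 V = m^{2} + 0 = m^{2}$)
$P{\left(-7,-11 \right)} Z{\left(7,9 \right)} + 0 \left(-91\right) = \left(-7\right)^{2} \cdot \frac{7}{2} + 0 \left(-91\right) = 49 \cdot \frac{7}{2} + 0 = \frac{343}{2} + 0 = \frac{343}{2}$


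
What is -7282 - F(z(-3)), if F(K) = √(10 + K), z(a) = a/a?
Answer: -7282 - √11 ≈ -7285.3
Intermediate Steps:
z(a) = 1
-7282 - F(z(-3)) = -7282 - √(10 + 1) = -7282 - √11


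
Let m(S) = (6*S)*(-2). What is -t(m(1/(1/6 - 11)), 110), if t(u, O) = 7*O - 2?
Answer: -768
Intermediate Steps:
m(S) = -12*S
t(u, O) = -2 + 7*O
-t(m(1/(1/6 - 11)), 110) = -(-2 + 7*110) = -(-2 + 770) = -1*768 = -768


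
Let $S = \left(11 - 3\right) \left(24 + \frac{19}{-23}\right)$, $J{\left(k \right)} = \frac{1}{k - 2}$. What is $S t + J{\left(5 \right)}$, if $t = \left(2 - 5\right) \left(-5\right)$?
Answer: $\frac{191903}{69} \approx 2781.2$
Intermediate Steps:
$J{\left(k \right)} = \frac{1}{-2 + k}$
$t = 15$ ($t = \left(-3\right) \left(-5\right) = 15$)
$S = \frac{4264}{23}$ ($S = 8 \left(24 + 19 \left(- \frac{1}{23}\right)\right) = 8 \left(24 - \frac{19}{23}\right) = 8 \cdot \frac{533}{23} = \frac{4264}{23} \approx 185.39$)
$S t + J{\left(5 \right)} = \frac{4264}{23} \cdot 15 + \frac{1}{-2 + 5} = \frac{63960}{23} + \frac{1}{3} = \frac{191903}{69}$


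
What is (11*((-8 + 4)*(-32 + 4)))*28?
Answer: 34496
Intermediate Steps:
(11*((-8 + 4)*(-32 + 4)))*28 = (11*(-4*(-28)))*28 = (11*112)*28 = 1232*28 = 34496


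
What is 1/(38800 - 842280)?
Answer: -1/803480 ≈ -1.2446e-6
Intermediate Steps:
1/(38800 - 842280) = 1/(-803480) = -1/803480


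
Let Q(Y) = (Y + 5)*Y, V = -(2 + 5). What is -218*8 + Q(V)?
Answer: -1730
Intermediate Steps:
V = -7 (V = -1*7 = -7)
Q(Y) = Y*(5 + Y) (Q(Y) = (5 + Y)*Y = Y*(5 + Y))
-218*8 + Q(V) = -218*8 - 7*(5 - 7) = -1744 - 7*(-2) = -1744 + 14 = -1730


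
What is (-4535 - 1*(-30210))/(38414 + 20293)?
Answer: 25675/58707 ≈ 0.43734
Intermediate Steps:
(-4535 - 1*(-30210))/(38414 + 20293) = (-4535 + 30210)/58707 = 25675*(1/58707) = 25675/58707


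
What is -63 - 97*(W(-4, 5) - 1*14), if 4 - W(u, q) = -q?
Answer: 422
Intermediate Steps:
W(u, q) = 4 + q (W(u, q) = 4 - (-1)*q = 4 + q)
-63 - 97*(W(-4, 5) - 1*14) = -63 - 97*((4 + 5) - 1*14) = -63 - 97*(9 - 14) = -63 - 97*(-5) = -63 + 485 = 422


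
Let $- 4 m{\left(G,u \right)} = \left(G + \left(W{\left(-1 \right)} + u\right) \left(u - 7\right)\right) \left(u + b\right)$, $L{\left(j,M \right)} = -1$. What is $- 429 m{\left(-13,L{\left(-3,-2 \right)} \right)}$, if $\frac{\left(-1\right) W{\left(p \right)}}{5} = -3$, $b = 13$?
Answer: $-160875$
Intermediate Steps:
$W{\left(p \right)} = 15$ ($W{\left(p \right)} = \left(-5\right) \left(-3\right) = 15$)
$m{\left(G,u \right)} = - \frac{\left(13 + u\right) \left(G + \left(-7 + u\right) \left(15 + u\right)\right)}{4}$ ($m{\left(G,u \right)} = - \frac{\left(G + \left(15 + u\right) \left(u - 7\right)\right) \left(u + 13\right)}{4} = - \frac{\left(G + \left(15 + u\right) \left(-7 + u\right)\right) \left(13 + u\right)}{4} = - \frac{\left(G + \left(-7 + u\right) \left(15 + u\right)\right) \left(13 + u\right)}{4} = - \frac{\left(13 + u\right) \left(G + \left(-7 + u\right) \left(15 + u\right)\right)}{4}$)
$- 429 m{\left(-13,L{\left(-3,-2 \right)} \right)} = - 429 \left(\frac{1365}{4} - \frac{21 \left(-1\right)^{2}}{4} - - \frac{169}{4} - \frac{\left(-1\right)^{3}}{4} + \frac{1}{4} \left(-1\right) - \left(- \frac{13}{4}\right) \left(-1\right)\right) = - 429 \left(\frac{1365}{4} - \frac{21}{4} + \frac{169}{4} - - \frac{1}{4} - \frac{1}{4} - \frac{13}{4}\right) = - 429 \left(\frac{1365}{4} - \frac{21}{4} + \frac{169}{4} + \frac{1}{4} - \frac{1}{4} - \frac{13}{4}\right) = \left(-429\right) 375 = -160875$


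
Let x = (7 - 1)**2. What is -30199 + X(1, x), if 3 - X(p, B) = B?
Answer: -30232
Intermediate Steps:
x = 36 (x = 6**2 = 36)
X(p, B) = 3 - B
-30199 + X(1, x) = -30199 + (3 - 1*36) = -30199 + (3 - 36) = -30199 - 33 = -30232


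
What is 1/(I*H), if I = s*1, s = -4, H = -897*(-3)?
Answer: -1/10764 ≈ -9.2902e-5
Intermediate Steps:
H = 2691
I = -4 (I = -4*1 = -4)
1/(I*H) = 1/(-4*2691) = 1/(-10764) = -1/10764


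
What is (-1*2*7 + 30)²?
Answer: 256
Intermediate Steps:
(-1*2*7 + 30)² = (-2*7 + 30)² = (-14 + 30)² = 16² = 256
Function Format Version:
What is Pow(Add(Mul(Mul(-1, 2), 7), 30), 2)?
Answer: 256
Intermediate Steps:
Pow(Add(Mul(Mul(-1, 2), 7), 30), 2) = Pow(Add(Mul(-2, 7), 30), 2) = Pow(Add(-14, 30), 2) = Pow(16, 2) = 256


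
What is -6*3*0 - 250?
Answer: -250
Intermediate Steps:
-6*3*0 - 250 = -18*0 - 250 = 0 - 250 = -250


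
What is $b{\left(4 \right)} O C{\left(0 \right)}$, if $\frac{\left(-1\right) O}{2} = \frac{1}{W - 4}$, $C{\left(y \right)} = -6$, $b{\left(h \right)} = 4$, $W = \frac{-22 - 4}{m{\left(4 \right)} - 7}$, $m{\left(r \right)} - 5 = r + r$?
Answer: $- \frac{144}{25} \approx -5.76$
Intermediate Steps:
$m{\left(r \right)} = 5 + 2 r$ ($m{\left(r \right)} = 5 + \left(r + r\right) = 5 + 2 r$)
$W = - \frac{13}{3}$ ($W = \frac{-22 - 4}{\left(5 + 2 \cdot 4\right) - 7} = - \frac{26}{\left(5 + 8\right) - 7} = - \frac{26}{13 - 7} = - \frac{26}{6} = \left(-26\right) \frac{1}{6} = - \frac{13}{3} \approx -4.3333$)
$O = \frac{6}{25}$ ($O = - \frac{2}{- \frac{13}{3} - 4} = - \frac{2}{- \frac{25}{3}} = \left(-2\right) \left(- \frac{3}{25}\right) = \frac{6}{25} \approx 0.24$)
$b{\left(4 \right)} O C{\left(0 \right)} = 4 \cdot \frac{6}{25} \left(-6\right) = \frac{24}{25} \left(-6\right) = - \frac{144}{25}$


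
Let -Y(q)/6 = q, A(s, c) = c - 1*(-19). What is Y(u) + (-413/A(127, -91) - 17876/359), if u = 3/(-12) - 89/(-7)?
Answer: -21503063/180936 ≈ -118.84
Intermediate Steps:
A(s, c) = 19 + c (A(s, c) = c + 19 = 19 + c)
u = 349/28 (u = 3*(-1/12) - 89*(-⅐) = -¼ + 89/7 = 349/28 ≈ 12.464)
Y(q) = -6*q
Y(u) + (-413/A(127, -91) - 17876/359) = -6*349/28 + (-413/(19 - 91) - 17876/359) = -1047/14 + (-413/(-72) - 17876*1/359) = -1047/14 + (-413*(-1/72) - 17876/359) = -1047/14 + (413/72 - 17876/359) = -1047/14 - 1138805/25848 = -21503063/180936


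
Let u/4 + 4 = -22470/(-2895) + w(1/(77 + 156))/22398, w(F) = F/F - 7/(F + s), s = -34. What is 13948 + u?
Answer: 79684803743748/5706834949 ≈ 13963.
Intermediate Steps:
w(F) = 1 - 7/(-34 + F) (w(F) = F/F - 7/(F - 34) = 1 - 7/(-34 + F))
u = 85869875096/5706834949 (u = -16 + 4*(-22470/(-2895) + ((-41 + 1/(77 + 156))/(-34 + 1/(77 + 156)))/22398) = -16 + 4*(-22470*(-1/2895) + ((-41 + 1/233)/(-34 + 1/233))*(1/22398)) = -16 + 4*(1498/193 + ((-41 + 1/233)/(-34 + 1/233))*(1/22398)) = -16 + 4*(1498/193 + (-9552/233/(-7921/233))*(1/22398)) = -16 + 4*(1498/193 - 233/7921*(-9552/233)*(1/22398)) = -16 + 4*(1498/193 + (9552/7921)*(1/22398)) = -16 + 4*(1498/193 + 1592/29569093) = -16 + 4*(44294808570/5706834949) = -16 + 177179234280/5706834949 = 85869875096/5706834949 ≈ 15.047)
13948 + u = 13948 + 85869875096/5706834949 = 79684803743748/5706834949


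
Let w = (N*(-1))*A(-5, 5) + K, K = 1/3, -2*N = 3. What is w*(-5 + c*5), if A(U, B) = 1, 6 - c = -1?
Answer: 55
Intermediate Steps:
c = 7 (c = 6 - 1*(-1) = 6 + 1 = 7)
N = -3/2 (N = -1/2*3 = -3/2 ≈ -1.5000)
K = 1/3 ≈ 0.33333
w = 11/6 (w = -3/2*(-1)*1 + 1/3 = (3/2)*1 + 1/3 = 3/2 + 1/3 = 11/6 ≈ 1.8333)
w*(-5 + c*5) = 11*(-5 + 7*5)/6 = 11*(-5 + 35)/6 = (11/6)*30 = 55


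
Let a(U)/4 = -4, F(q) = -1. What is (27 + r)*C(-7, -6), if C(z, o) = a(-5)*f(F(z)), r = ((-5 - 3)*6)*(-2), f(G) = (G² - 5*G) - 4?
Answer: -3936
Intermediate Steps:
a(U) = -16 (a(U) = 4*(-4) = -16)
f(G) = -4 + G² - 5*G
r = 96 (r = -8*6*(-2) = -48*(-2) = 96)
C(z, o) = -32 (C(z, o) = -16*(-4 + (-1)² - 5*(-1)) = -16*(-4 + 1 + 5) = -16*2 = -32)
(27 + r)*C(-7, -6) = (27 + 96)*(-32) = 123*(-32) = -3936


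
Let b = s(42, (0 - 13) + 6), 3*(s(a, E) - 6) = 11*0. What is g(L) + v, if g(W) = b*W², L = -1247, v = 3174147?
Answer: 12504201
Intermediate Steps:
s(a, E) = 6 (s(a, E) = 6 + (11*0)/3 = 6 + (⅓)*0 = 6 + 0 = 6)
b = 6
g(W) = 6*W²
g(L) + v = 6*(-1247)² + 3174147 = 6*1555009 + 3174147 = 9330054 + 3174147 = 12504201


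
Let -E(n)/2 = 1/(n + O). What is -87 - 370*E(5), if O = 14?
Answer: -913/19 ≈ -48.053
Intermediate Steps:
E(n) = -2/(14 + n) (E(n) = -2/(n + 14) = -2/(14 + n))
-87 - 370*E(5) = -87 - (-740)/(14 + 5) = -87 - (-740)/19 = -87 - 370*(-2/19) = -87 + 740/19 = -913/19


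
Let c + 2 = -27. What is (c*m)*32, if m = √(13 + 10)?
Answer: -928*√23 ≈ -4450.5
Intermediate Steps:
c = -29 (c = -2 - 27 = -29)
m = √23 ≈ 4.7958
(c*m)*32 = -29*√23*32 = -928*√23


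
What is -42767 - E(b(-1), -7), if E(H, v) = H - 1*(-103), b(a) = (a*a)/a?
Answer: -42869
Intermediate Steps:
b(a) = a (b(a) = a²/a = a)
E(H, v) = 103 + H (E(H, v) = H + 103 = 103 + H)
-42767 - E(b(-1), -7) = -42767 - (103 - 1) = -42767 - 1*102 = -42767 - 102 = -42869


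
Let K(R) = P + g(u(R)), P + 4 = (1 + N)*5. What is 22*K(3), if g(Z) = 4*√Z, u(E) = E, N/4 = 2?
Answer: 902 + 88*√3 ≈ 1054.4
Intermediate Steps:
N = 8 (N = 4*2 = 8)
P = 41 (P = -4 + (1 + 8)*5 = -4 + 9*5 = -4 + 45 = 41)
K(R) = 41 + 4*√R
22*K(3) = 22*(41 + 4*√3) = 902 + 88*√3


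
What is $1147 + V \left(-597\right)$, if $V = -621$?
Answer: $371884$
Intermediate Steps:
$1147 + V \left(-597\right) = 1147 - -370737 = 1147 + 370737 = 371884$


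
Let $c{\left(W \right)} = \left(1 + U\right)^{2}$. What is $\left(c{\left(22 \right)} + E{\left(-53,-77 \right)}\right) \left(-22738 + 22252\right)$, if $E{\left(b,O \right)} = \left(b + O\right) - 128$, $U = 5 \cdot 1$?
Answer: $107892$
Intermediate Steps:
$U = 5$
$E{\left(b,O \right)} = -128 + O + b$ ($E{\left(b,O \right)} = \left(O + b\right) - 128 = -128 + O + b$)
$c{\left(W \right)} = 36$ ($c{\left(W \right)} = \left(1 + 5\right)^{2} = 6^{2} = 36$)
$\left(c{\left(22 \right)} + E{\left(-53,-77 \right)}\right) \left(-22738 + 22252\right) = \left(36 - 258\right) \left(-22738 + 22252\right) = \left(36 - 258\right) \left(-486\right) = \left(-222\right) \left(-486\right) = 107892$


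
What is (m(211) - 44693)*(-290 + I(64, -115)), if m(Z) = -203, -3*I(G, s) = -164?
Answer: 31696576/3 ≈ 1.0566e+7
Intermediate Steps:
I(G, s) = 164/3 (I(G, s) = -1/3*(-164) = 164/3)
(m(211) - 44693)*(-290 + I(64, -115)) = (-203 - 44693)*(-290 + 164/3) = -44896*(-706/3) = 31696576/3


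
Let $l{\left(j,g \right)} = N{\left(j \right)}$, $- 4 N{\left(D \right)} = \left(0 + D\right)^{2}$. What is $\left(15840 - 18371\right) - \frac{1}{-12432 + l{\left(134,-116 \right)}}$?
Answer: $- \frac{42827050}{16921} \approx -2531.0$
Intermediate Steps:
$N{\left(D \right)} = - \frac{D^{2}}{4}$ ($N{\left(D \right)} = - \frac{\left(0 + D\right)^{2}}{4} = - \frac{D^{2}}{4}$)
$l{\left(j,g \right)} = - \frac{j^{2}}{4}$
$\left(15840 - 18371\right) - \frac{1}{-12432 + l{\left(134,-116 \right)}} = \left(15840 - 18371\right) - \frac{1}{-12432 - \frac{134^{2}}{4}} = \left(15840 - 18371\right) - \frac{1}{-12432 - 4489} = -2531 - \frac{1}{-12432 - 4489} = -2531 - \frac{1}{-16921} = -2531 - - \frac{1}{16921} = -2531 + \frac{1}{16921} = - \frac{42827050}{16921}$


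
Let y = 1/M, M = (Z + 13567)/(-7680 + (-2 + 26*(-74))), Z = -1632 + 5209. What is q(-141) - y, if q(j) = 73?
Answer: 630559/8572 ≈ 73.560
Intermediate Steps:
Z = 3577
M = -8572/4803 (M = (3577 + 13567)/(-7680 + (-2 + 26*(-74))) = 17144/(-7680 + (-2 - 1924)) = 17144/(-7680 - 1926) = 17144/(-9606) = 17144*(-1/9606) = -8572/4803 ≈ -1.7847)
y = -4803/8572 (y = 1/(-8572/4803) = -4803/8572 ≈ -0.56031)
q(-141) - y = 73 - 1*(-4803/8572) = 73 + 4803/8572 = 630559/8572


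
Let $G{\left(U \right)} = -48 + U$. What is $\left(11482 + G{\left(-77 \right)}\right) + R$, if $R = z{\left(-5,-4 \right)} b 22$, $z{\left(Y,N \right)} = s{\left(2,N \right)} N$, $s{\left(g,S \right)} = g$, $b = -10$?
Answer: $13117$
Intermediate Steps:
$z{\left(Y,N \right)} = 2 N$
$R = 1760$ ($R = 2 \left(-4\right) \left(-10\right) 22 = \left(-8\right) \left(-10\right) 22 = 80 \cdot 22 = 1760$)
$\left(11482 + G{\left(-77 \right)}\right) + R = \left(11482 - 125\right) + 1760 = 11357 + 1760 = 13117$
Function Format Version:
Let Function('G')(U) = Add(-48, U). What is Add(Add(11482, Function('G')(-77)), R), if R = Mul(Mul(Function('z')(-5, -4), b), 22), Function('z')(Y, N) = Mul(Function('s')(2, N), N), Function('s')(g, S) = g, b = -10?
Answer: 13117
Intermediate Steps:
Function('z')(Y, N) = Mul(2, N)
R = 1760 (R = Mul(Mul(Mul(2, -4), -10), 22) = Mul(Mul(-8, -10), 22) = Mul(80, 22) = 1760)
Add(Add(11482, Function('G')(-77)), R) = Add(Add(11482, Add(-48, -77)), 1760) = Add(Add(11482, -125), 1760) = Add(11357, 1760) = 13117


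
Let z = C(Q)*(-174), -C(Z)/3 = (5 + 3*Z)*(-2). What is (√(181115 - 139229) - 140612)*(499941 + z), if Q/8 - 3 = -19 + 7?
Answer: -101272277700 + 2160675*√4654 ≈ -1.0112e+11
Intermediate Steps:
Q = -72 (Q = 24 + 8*(-19 + 7) = 24 + 8*(-12) = 24 - 96 = -72)
C(Z) = 30 + 18*Z (C(Z) = -3*(5 + 3*Z)*(-2) = -3*(-10 - 6*Z) = 30 + 18*Z)
z = 220284 (z = (30 + 18*(-72))*(-174) = (30 - 1296)*(-174) = -1266*(-174) = 220284)
(√(181115 - 139229) - 140612)*(499941 + z) = (√(181115 - 139229) - 140612)*(499941 + 220284) = (√41886 - 140612)*720225 = (3*√4654 - 140612)*720225 = (-140612 + 3*√4654)*720225 = -101272277700 + 2160675*√4654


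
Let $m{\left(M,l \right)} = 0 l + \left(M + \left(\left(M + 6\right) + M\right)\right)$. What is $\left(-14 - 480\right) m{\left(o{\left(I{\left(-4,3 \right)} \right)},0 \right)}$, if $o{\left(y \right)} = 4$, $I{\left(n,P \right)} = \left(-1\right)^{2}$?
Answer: $-8892$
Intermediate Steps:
$I{\left(n,P \right)} = 1$
$m{\left(M,l \right)} = 6 + 3 M$ ($m{\left(M,l \right)} = 0 + \left(M + \left(\left(6 + M\right) + M\right)\right) = 0 + \left(M + \left(6 + 2 M\right)\right) = 0 + \left(6 + 3 M\right) = 6 + 3 M$)
$\left(-14 - 480\right) m{\left(o{\left(I{\left(-4,3 \right)} \right)},0 \right)} = \left(-14 - 480\right) \left(6 + 3 \cdot 4\right) = - 494 \left(6 + 12\right) = \left(-494\right) 18 = -8892$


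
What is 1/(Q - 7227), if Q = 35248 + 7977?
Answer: 1/35998 ≈ 2.7779e-5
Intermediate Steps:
Q = 43225
1/(Q - 7227) = 1/(43225 - 7227) = 1/35998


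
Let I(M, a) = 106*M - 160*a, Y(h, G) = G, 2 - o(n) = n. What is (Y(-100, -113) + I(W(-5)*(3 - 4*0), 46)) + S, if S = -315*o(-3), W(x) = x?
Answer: -10638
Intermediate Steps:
o(n) = 2 - n
S = -1575 (S = -315*(2 - 1*(-3)) = -315*(2 + 3) = -315*5 = -1575)
I(M, a) = -160*a + 106*M
(Y(-100, -113) + I(W(-5)*(3 - 4*0), 46)) + S = (-113 + (-160*46 + 106*(-5*(3 - 4*0)))) - 1575 = (-113 + (-7360 + 106*(-5*(3 + 0)))) - 1575 = (-113 + (-7360 + 106*(-5*3))) - 1575 = (-113 + (-7360 + 106*(-15))) - 1575 = (-113 + (-7360 - 1590)) - 1575 = (-113 - 8950) - 1575 = -9063 - 1575 = -10638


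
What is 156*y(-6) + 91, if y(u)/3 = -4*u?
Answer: 11323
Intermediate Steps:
y(u) = -12*u (y(u) = 3*(-4*u) = -12*u)
156*y(-6) + 91 = 156*(-12*(-6)) + 91 = 156*72 + 91 = 11232 + 91 = 11323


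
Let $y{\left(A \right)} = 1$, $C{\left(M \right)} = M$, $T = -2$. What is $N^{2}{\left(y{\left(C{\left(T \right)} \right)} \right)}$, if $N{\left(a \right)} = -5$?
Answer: $25$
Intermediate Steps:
$N^{2}{\left(y{\left(C{\left(T \right)} \right)} \right)} = \left(-5\right)^{2} = 25$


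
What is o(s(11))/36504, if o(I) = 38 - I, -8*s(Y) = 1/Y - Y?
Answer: 31/30888 ≈ 0.0010036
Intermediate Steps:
s(Y) = -1/(8*Y) + Y/8 (s(Y) = -(1/Y - Y)/8 = -1/(8*Y) + Y/8)
o(s(11))/36504 = (38 - (-1 + 11**2)/(8*11))/36504 = (38 - (-1 + 121)/(8*11))*(1/36504) = (38 - 120/(8*11))*(1/36504) = (38 - 1*15/11)*(1/36504) = (38 - 15/11)*(1/36504) = (403/11)*(1/36504) = 31/30888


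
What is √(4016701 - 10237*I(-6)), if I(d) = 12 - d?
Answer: √3832435 ≈ 1957.7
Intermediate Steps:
√(4016701 - 10237*I(-6)) = √(4016701 - 10237*(12 - 1*(-6))) = √(4016701 - 10237*(12 + 6)) = √(4016701 - 10237*18) = √(4016701 - 184266) = √3832435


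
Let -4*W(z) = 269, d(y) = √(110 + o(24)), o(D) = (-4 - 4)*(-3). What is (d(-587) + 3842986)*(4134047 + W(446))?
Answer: 31773652607067/2 + 16535919*√134/4 ≈ 1.5887e+13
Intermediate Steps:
o(D) = 24 (o(D) = -8*(-3) = 24)
d(y) = √134 (d(y) = √(110 + 24) = √134)
W(z) = -269/4 (W(z) = -¼*269 = -269/4)
(d(-587) + 3842986)*(4134047 + W(446)) = (√134 + 3842986)*(4134047 - 269/4) = (3842986 + √134)*(16535919/4) = 31773652607067/2 + 16535919*√134/4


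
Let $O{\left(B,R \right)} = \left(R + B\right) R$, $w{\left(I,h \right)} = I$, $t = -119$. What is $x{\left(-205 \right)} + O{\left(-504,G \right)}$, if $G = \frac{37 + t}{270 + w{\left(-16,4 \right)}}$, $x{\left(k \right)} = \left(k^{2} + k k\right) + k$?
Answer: $\frac{1354962014}{16129} \approx 84008.0$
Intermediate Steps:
$x{\left(k \right)} = k + 2 k^{2}$ ($x{\left(k \right)} = \left(k^{2} + k^{2}\right) + k = 2 k^{2} + k = k + 2 k^{2}$)
$G = - \frac{41}{127}$ ($G = \frac{37 - 119}{270 - 16} = - \frac{82}{254} = \left(-82\right) \frac{1}{254} = - \frac{41}{127} \approx -0.32283$)
$O{\left(B,R \right)} = R \left(B + R\right)$ ($O{\left(B,R \right)} = \left(B + R\right) R = R \left(B + R\right)$)
$x{\left(-205 \right)} + O{\left(-504,G \right)} = - 205 \left(1 + 2 \left(-205\right)\right) - \frac{41 \left(-504 - \frac{41}{127}\right)}{127} = - 205 \left(1 - 410\right) - - \frac{2626009}{16129} = \left(-205\right) \left(-409\right) + \frac{2626009}{16129} = 83845 + \frac{2626009}{16129} = \frac{1354962014}{16129}$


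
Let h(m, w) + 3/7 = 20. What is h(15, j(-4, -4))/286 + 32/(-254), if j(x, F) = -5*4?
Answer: -14633/254254 ≈ -0.057553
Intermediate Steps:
j(x, F) = -20
h(m, w) = 137/7 (h(m, w) = -3/7 + 20 = 137/7)
h(15, j(-4, -4))/286 + 32/(-254) = (137/7)/286 + 32/(-254) = (137/7)*(1/286) + 32*(-1/254) = 137/2002 - 16/127 = -14633/254254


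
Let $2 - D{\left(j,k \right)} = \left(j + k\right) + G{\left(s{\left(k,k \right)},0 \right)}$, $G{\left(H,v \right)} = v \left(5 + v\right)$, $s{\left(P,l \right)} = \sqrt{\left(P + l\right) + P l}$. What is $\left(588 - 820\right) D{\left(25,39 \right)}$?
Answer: $14384$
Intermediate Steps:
$s{\left(P,l \right)} = \sqrt{P + l + P l}$
$D{\left(j,k \right)} = 2 - j - k$ ($D{\left(j,k \right)} = 2 - \left(\left(j + k\right) + 0 \left(5 + 0\right)\right) = 2 - \left(\left(j + k\right) + 0 \cdot 5\right) = 2 - \left(\left(j + k\right) + 0\right) = 2 - \left(j + k\right) = 2 - j - k$)
$\left(588 - 820\right) D{\left(25,39 \right)} = \left(588 - 820\right) \left(2 - 25 - 39\right) = \left(-232\right) \left(-62\right) = 14384$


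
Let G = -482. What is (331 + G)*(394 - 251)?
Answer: -21593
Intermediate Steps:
(331 + G)*(394 - 251) = (331 - 482)*(394 - 251) = -151*143 = -21593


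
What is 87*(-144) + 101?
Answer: -12427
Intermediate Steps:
87*(-144) + 101 = -12528 + 101 = -12427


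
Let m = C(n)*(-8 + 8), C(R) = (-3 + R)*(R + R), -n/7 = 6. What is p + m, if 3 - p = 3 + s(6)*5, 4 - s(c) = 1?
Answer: -15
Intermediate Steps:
n = -42 (n = -7*6 = -42)
C(R) = 2*R*(-3 + R) (C(R) = (-3 + R)*(2*R) = 2*R*(-3 + R))
s(c) = 3 (s(c) = 4 - 1*1 = 4 - 1 = 3)
m = 0 (m = (2*(-42)*(-3 - 42))*(-8 + 8) = (2*(-42)*(-45))*0 = 3780*0 = 0)
p = -15 (p = 3 - (3 + 3*5) = 3 - (3 + 15) = 3 - 1*18 = 3 - 18 = -15)
p + m = -15 + 0 = -15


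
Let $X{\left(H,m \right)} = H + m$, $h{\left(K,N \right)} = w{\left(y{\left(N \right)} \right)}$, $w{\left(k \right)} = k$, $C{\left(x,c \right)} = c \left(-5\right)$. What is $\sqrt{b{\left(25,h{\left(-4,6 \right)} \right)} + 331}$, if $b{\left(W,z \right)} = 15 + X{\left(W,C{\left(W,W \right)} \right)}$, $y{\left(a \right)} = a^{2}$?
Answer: $\sqrt{246} \approx 15.684$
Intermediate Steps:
$C{\left(x,c \right)} = - 5 c$
$h{\left(K,N \right)} = N^{2}$
$b{\left(W,z \right)} = 15 - 4 W$ ($b{\left(W,z \right)} = 15 + \left(W - 5 W\right) = 15 - 4 W$)
$\sqrt{b{\left(25,h{\left(-4,6 \right)} \right)} + 331} = \sqrt{\left(15 - 100\right) + 331} = \sqrt{-85 + 331} = \sqrt{246}$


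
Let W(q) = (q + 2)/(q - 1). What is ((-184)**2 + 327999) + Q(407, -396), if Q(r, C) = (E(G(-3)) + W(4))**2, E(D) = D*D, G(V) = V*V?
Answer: 368744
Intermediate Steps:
G(V) = V**2
E(D) = D**2
W(q) = (2 + q)/(-1 + q)
Q(r, C) = 6889 (Q(r, C) = (((-3)**2)**2 + (2 + 4)/(-1 + 4))**2 = (9**2 + 6/3)**2 = (81 + (1/3)*6)**2 = (81 + 2)**2 = 83**2 = 6889)
((-184)**2 + 327999) + Q(407, -396) = ((-184)**2 + 327999) + 6889 = (33856 + 327999) + 6889 = 361855 + 6889 = 368744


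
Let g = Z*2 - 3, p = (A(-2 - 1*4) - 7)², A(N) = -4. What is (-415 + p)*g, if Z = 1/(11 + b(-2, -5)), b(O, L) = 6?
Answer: 14406/17 ≈ 847.41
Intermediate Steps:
Z = 1/17 (Z = 1/(11 + 6) = 1/17 ≈ 0.058824)
p = 121 (p = (-4 - 7)² = (-11)² = 121)
g = -49/17 (g = (1/17)*2 - 3 = 2/17 - 3 = -49/17 ≈ -2.8824)
(-415 + p)*g = (-415 + 121)*(-49/17) = -294*(-49/17) = 14406/17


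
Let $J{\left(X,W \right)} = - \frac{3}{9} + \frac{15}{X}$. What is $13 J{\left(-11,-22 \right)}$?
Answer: $- \frac{728}{33} \approx -22.061$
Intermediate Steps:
$J{\left(X,W \right)} = - \frac{1}{3} + \frac{15}{X}$ ($J{\left(X,W \right)} = \left(-3\right) \frac{1}{9} + \frac{15}{X} = - \frac{1}{3} + \frac{15}{X}$)
$13 J{\left(-11,-22 \right)} = 13 \frac{45 - -11}{3 \left(-11\right)} = 13 \cdot \frac{1}{3} \left(- \frac{1}{11}\right) \left(45 + 11\right) = 13 \cdot \frac{1}{3} \left(- \frac{1}{11}\right) 56 = 13 \left(- \frac{56}{33}\right) = - \frac{728}{33}$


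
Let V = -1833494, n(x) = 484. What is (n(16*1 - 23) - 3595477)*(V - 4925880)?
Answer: 24299902214382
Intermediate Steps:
(n(16*1 - 23) - 3595477)*(V - 4925880) = (484 - 3595477)*(-1833494 - 4925880) = -3594993*(-6759374) = 24299902214382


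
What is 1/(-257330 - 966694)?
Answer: -1/1224024 ≈ -8.1698e-7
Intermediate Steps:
1/(-257330 - 966694) = 1/(-1224024) = -1/1224024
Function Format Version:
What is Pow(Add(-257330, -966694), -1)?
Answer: Rational(-1, 1224024) ≈ -8.1698e-7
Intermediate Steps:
Pow(Add(-257330, -966694), -1) = Pow(-1224024, -1) = Rational(-1, 1224024)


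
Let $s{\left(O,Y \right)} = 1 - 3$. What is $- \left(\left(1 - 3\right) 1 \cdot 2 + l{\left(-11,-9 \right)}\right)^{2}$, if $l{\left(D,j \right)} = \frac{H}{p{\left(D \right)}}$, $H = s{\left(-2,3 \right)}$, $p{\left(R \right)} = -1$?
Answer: $-4$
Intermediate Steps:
$s{\left(O,Y \right)} = -2$ ($s{\left(O,Y \right)} = 1 - 3 = -2$)
$H = -2$
$l{\left(D,j \right)} = 2$ ($l{\left(D,j \right)} = - \frac{2}{-1} = \left(-2\right) \left(-1\right) = 2$)
$- \left(\left(1 - 3\right) 1 \cdot 2 + l{\left(-11,-9 \right)}\right)^{2} = - \left(\left(1 - 3\right) 1 \cdot 2 + 2\right)^{2} = - \left(\left(-2\right) 1 \cdot 2 + 2\right)^{2} = - \left(\left(-2\right) 2 + 2\right)^{2} = - \left(-4 + 2\right)^{2} = - \left(-2\right)^{2} = \left(-1\right) 4 = -4$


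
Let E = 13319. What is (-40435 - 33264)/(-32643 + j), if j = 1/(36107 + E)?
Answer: 3642646774/1613412917 ≈ 2.2577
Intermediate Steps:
j = 1/49426 (j = 1/(36107 + 13319) = 1/49426 ≈ 2.0232e-5)
(-40435 - 33264)/(-32643 + j) = (-40435 - 33264)/(-32643 + 1/49426) = -73699/(-1613412917/49426) = -73699*(-49426/1613412917) = 3642646774/1613412917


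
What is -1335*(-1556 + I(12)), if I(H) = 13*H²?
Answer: -421860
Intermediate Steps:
-1335*(-1556 + I(12)) = -1335*(-1556 + 13*12²) = -1335*(-1556 + 13*144) = -1335*(-1556 + 1872) = -1335*316 = -421860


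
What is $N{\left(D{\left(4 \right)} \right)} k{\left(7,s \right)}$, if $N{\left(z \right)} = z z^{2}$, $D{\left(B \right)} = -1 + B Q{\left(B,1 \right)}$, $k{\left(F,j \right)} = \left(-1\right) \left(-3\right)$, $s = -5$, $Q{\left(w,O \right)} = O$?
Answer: $81$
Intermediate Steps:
$k{\left(F,j \right)} = 3$
$D{\left(B \right)} = -1 + B$ ($D{\left(B \right)} = -1 + B 1 = -1 + B$)
$N{\left(z \right)} = z^{3}$
$N{\left(D{\left(4 \right)} \right)} k{\left(7,s \right)} = \left(-1 + 4\right)^{3} \cdot 3 = 3^{3} \cdot 3 = 27 \cdot 3 = 81$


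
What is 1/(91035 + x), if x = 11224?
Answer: 1/102259 ≈ 9.7791e-6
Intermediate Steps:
1/(91035 + x) = 1/(91035 + 11224) = 1/102259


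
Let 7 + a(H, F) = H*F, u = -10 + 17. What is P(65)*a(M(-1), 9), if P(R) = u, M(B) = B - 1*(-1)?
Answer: -49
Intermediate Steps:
M(B) = 1 + B (M(B) = B + 1 = 1 + B)
u = 7
a(H, F) = -7 + F*H (a(H, F) = -7 + H*F = -7 + F*H)
P(R) = 7
P(65)*a(M(-1), 9) = 7*(-7 + 9*(1 - 1)) = 7*(-7 + 9*0) = 7*(-7 + 0) = 7*(-7) = -49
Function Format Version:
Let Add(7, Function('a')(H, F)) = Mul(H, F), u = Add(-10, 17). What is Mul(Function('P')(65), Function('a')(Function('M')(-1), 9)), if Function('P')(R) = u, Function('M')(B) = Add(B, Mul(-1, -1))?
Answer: -49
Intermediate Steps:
Function('M')(B) = Add(1, B) (Function('M')(B) = Add(B, 1) = Add(1, B))
u = 7
Function('a')(H, F) = Add(-7, Mul(F, H)) (Function('a')(H, F) = Add(-7, Mul(H, F)) = Add(-7, Mul(F, H)))
Function('P')(R) = 7
Mul(Function('P')(65), Function('a')(Function('M')(-1), 9)) = Mul(7, Add(-7, Mul(9, Add(1, -1)))) = Mul(7, Add(-7, Mul(9, 0))) = Mul(7, Add(-7, 0)) = Mul(7, -7) = -49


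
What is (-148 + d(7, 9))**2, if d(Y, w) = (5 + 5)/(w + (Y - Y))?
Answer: 1747684/81 ≈ 21576.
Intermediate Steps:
d(Y, w) = 10/w (d(Y, w) = 10/(w + 0) = 10/w)
(-148 + d(7, 9))**2 = (-148 + 10/9)**2 = (-1322/9)**2 = 1747684/81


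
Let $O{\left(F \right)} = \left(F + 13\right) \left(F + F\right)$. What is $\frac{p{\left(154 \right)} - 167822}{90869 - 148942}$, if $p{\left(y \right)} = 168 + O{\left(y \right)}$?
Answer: $\frac{116218}{58073} \approx 2.0012$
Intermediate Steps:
$O{\left(F \right)} = 2 F \left(13 + F\right)$ ($O{\left(F \right)} = \left(13 + F\right) 2 F = 2 F \left(13 + F\right)$)
$p{\left(y \right)} = 168 + 2 y \left(13 + y\right)$
$\frac{p{\left(154 \right)} - 167822}{90869 - 148942} = \frac{\left(168 + 2 \cdot 154 \left(13 + 154\right)\right) - 167822}{90869 - 148942} = \frac{\left(168 + 2 \cdot 154 \cdot 167\right) - 167822}{-58073} = \left(\left(168 + 51436\right) - 167822\right) \left(- \frac{1}{58073}\right) = \left(51604 - 167822\right) \left(- \frac{1}{58073}\right) = \left(-116218\right) \left(- \frac{1}{58073}\right) = \frac{116218}{58073}$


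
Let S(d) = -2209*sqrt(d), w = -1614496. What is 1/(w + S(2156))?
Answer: -403624/649019185445 + 15463*sqrt(11)/1298038370890 ≈ -5.8239e-7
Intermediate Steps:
1/(w + S(2156)) = 1/(-1614496 - 30926*sqrt(11))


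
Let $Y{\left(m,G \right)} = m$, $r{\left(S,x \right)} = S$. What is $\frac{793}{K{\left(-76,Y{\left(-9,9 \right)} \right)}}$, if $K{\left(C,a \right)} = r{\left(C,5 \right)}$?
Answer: $- \frac{793}{76} \approx -10.434$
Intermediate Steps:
$K{\left(C,a \right)} = C$
$\frac{793}{K{\left(-76,Y{\left(-9,9 \right)} \right)}} = \frac{793}{-76} = 793 \left(- \frac{1}{76}\right) = - \frac{793}{76}$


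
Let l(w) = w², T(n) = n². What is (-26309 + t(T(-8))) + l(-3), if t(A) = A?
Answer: -26236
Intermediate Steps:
(-26309 + t(T(-8))) + l(-3) = (-26309 + (-8)²) + (-3)² = (-26309 + 64) + 9 = -26245 + 9 = -26236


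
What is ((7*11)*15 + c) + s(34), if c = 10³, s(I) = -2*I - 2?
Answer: 2085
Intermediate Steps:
s(I) = -2 - 2*I
c = 1000
((7*11)*15 + c) + s(34) = ((7*11)*15 + 1000) + (-2 - 2*34) = (77*15 + 1000) + (-2 - 68) = (1155 + 1000) - 70 = 2155 - 70 = 2085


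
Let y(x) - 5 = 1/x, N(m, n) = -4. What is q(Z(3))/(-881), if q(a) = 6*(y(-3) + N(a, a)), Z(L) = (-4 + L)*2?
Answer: -4/881 ≈ -0.0045403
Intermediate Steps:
Z(L) = -8 + 2*L
y(x) = 5 + 1/x
q(a) = 4 (q(a) = 6*((5 + 1/(-3)) - 4) = 6*((5 - 1/3) - 4) = 6*(14/3 - 4) = 6*(2/3) = 4)
q(Z(3))/(-881) = 4/(-881) = 4*(-1/881) = -4/881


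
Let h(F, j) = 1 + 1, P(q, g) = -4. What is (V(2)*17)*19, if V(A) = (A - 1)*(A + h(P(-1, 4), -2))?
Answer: 1292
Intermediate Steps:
h(F, j) = 2
V(A) = (-1 + A)*(2 + A) (V(A) = (A - 1)*(A + 2) = (-1 + A)*(2 + A))
(V(2)*17)*19 = ((-2 + 2 + 2**2)*17)*19 = ((-2 + 2 + 4)*17)*19 = (4*17)*19 = 68*19 = 1292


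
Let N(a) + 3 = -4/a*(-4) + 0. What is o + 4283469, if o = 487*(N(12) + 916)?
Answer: 14186248/3 ≈ 4.7288e+6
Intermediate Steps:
N(a) = -3 + 16/a (N(a) = -3 + (-4/a*(-4) + 0) = -3 + (16/a + 0) = -3 + 16/a)
o = 1335841/3 (o = 487*((-3 + 16/12) + 916) = 487*((-3 + 16*(1/12)) + 916) = 487*((-3 + 4/3) + 916) = 487*(-5/3 + 916) = 487*(2743/3) = 1335841/3 ≈ 4.4528e+5)
o + 4283469 = 1335841/3 + 4283469 = 14186248/3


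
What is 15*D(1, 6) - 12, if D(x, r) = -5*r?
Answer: -462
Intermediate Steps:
15*D(1, 6) - 12 = 15*(-5*6) - 12 = 15*(-30) - 12 = -450 - 12 = -462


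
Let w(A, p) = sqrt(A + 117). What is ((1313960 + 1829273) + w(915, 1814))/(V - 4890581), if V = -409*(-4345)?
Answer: -28837/28564 - sqrt(258)/1556738 ≈ -1.0096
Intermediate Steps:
V = 1777105
w(A, p) = sqrt(117 + A)
((1313960 + 1829273) + w(915, 1814))/(V - 4890581) = ((1313960 + 1829273) + sqrt(117 + 915))/(1777105 - 4890581) = (3143233 + sqrt(1032))/(-3113476) = (3143233 + 2*sqrt(258))*(-1/3113476) = -28837/28564 - sqrt(258)/1556738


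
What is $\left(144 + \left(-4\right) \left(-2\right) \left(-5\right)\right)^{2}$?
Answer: $10816$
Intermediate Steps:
$\left(144 + \left(-4\right) \left(-2\right) \left(-5\right)\right)^{2} = \left(144 + 8 \left(-5\right)\right)^{2} = \left(144 - 40\right)^{2} = 104^{2} = 10816$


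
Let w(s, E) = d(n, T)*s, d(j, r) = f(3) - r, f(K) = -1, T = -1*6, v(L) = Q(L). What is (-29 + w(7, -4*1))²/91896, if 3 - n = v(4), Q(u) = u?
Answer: 3/7658 ≈ 0.00039175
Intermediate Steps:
v(L) = L
T = -6
n = -1 (n = 3 - 1*4 = 3 - 4 = -1)
d(j, r) = -1 - r
w(s, E) = 5*s (w(s, E) = (-1 - 1*(-6))*s = (-1 + 6)*s = 5*s)
(-29 + w(7, -4*1))²/91896 = (-29 + 5*7)²/91896 = (-29 + 35)²*(1/91896) = 6²*(1/91896) = 36*(1/91896) = 3/7658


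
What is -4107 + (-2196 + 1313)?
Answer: -4990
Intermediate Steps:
-4107 + (-2196 + 1313) = -4107 - 883 = -4990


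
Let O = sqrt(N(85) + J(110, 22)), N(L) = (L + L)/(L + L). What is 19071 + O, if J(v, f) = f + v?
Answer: 19071 + sqrt(133) ≈ 19083.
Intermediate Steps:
N(L) = 1 (N(L) = (2*L)/((2*L)) = (2*L)*(1/(2*L)) = 1)
O = sqrt(133) (O = sqrt(1 + (22 + 110)) = sqrt(1 + 132) = sqrt(133) ≈ 11.533)
19071 + O = 19071 + sqrt(133)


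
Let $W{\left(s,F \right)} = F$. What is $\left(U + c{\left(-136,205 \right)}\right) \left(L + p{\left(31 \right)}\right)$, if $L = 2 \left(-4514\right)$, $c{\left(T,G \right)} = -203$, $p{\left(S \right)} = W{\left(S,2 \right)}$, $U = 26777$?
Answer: $-239856924$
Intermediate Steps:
$p{\left(S \right)} = 2$
$L = -9028$
$\left(U + c{\left(-136,205 \right)}\right) \left(L + p{\left(31 \right)}\right) = \left(26777 - 203\right) \left(-9028 + 2\right) = 26574 \left(-9026\right) = -239856924$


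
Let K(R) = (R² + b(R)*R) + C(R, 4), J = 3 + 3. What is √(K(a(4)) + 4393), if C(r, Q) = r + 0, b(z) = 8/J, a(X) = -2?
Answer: √39531/3 ≈ 66.275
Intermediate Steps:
J = 6
b(z) = 4/3 (b(z) = 8/6 = 8*(⅙) = 4/3)
C(r, Q) = r
K(R) = R² + 7*R/3 (K(R) = (R² + 4*R/3) + R = R² + 7*R/3)
√(K(a(4)) + 4393) = √((⅓)*(-2)*(7 + 3*(-2)) + 4393) = √((⅓)*(-2)*(7 - 6) + 4393) = √((⅓)*(-2)*1 + 4393) = √(-⅔ + 4393) = √(13177/3) = √39531/3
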